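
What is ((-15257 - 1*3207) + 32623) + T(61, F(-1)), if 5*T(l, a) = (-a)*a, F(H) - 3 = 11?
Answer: 70599/5 ≈ 14120.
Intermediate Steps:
F(H) = 14 (F(H) = 3 + 11 = 14)
T(l, a) = -a²/5 (T(l, a) = ((-a)*a)/5 = (-a²)/5 = -a²/5)
((-15257 - 1*3207) + 32623) + T(61, F(-1)) = ((-15257 - 1*3207) + 32623) - ⅕*14² = ((-15257 - 3207) + 32623) - ⅕*196 = (-18464 + 32623) - 196/5 = 14159 - 196/5 = 70599/5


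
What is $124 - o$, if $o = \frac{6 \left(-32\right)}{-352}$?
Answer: $\frac{1358}{11} \approx 123.45$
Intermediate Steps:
$o = \frac{6}{11}$ ($o = \left(-192\right) \left(- \frac{1}{352}\right) = \frac{6}{11} \approx 0.54545$)
$124 - o = 124 - \frac{6}{11} = \frac{1358}{11}$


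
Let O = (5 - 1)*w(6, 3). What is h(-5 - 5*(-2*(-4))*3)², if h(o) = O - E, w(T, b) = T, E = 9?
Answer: 225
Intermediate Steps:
O = 24 (O = (5 - 1)*6 = 4*6 = 24)
h(o) = 15 (h(o) = 24 - 1*9 = 24 - 9 = 15)
h(-5 - 5*(-2*(-4))*3)² = 15² = 225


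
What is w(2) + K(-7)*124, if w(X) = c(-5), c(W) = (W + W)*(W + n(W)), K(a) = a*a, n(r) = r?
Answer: 6176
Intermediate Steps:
K(a) = a**2
c(W) = 4*W**2 (c(W) = (W + W)*(W + W) = (2*W)*(2*W) = 4*W**2)
w(X) = 100 (w(X) = 4*(-5)**2 = 4*25 = 100)
w(2) + K(-7)*124 = 100 + (-7)**2*124 = 100 + 49*124 = 100 + 6076 = 6176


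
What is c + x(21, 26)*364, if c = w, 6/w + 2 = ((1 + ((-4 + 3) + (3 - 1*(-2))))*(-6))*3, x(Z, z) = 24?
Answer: 401853/46 ≈ 8735.9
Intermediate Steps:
w = -3/46 (w = 6/(-2 + ((1 + ((-4 + 3) + (3 - 1*(-2))))*(-6))*3) = 6/(-2 + ((1 + (-1 + (3 + 2)))*(-6))*3) = 6/(-2 + ((1 + (-1 + 5))*(-6))*3) = 6/(-2 + ((1 + 4)*(-6))*3) = 6/(-2 + (5*(-6))*3) = 6/(-2 - 30*3) = 6/(-2 - 90) = 6/(-92) = 6*(-1/92) = -3/46 ≈ -0.065217)
c = -3/46 ≈ -0.065217
c + x(21, 26)*364 = -3/46 + 24*364 = -3/46 + 8736 = 401853/46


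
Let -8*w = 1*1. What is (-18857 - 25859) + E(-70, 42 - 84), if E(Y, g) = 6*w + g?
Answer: -179035/4 ≈ -44759.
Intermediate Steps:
w = -1/8 ≈ -0.12500
E(Y, g) = -3/4 + g (E(Y, g) = 6*(-1/8) + g = -3/4 + g)
(-18857 - 25859) + E(-70, 42 - 84) = (-18857 - 25859) + (-3/4 + (42 - 84)) = -44716 + (-3/4 - 42) = -44716 - 171/4 = -179035/4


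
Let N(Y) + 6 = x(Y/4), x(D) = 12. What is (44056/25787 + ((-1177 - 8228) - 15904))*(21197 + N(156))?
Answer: -13837059289781/25787 ≈ -5.3659e+8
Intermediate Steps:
N(Y) = 6 (N(Y) = -6 + 12 = 6)
(44056/25787 + ((-1177 - 8228) - 15904))*(21197 + N(156)) = (44056/25787 + ((-1177 - 8228) - 15904))*(21197 + 6) = (44056*(1/25787) + (-9405 - 15904))*21203 = (44056/25787 - 25309)*21203 = -652599127/25787*21203 = -13837059289781/25787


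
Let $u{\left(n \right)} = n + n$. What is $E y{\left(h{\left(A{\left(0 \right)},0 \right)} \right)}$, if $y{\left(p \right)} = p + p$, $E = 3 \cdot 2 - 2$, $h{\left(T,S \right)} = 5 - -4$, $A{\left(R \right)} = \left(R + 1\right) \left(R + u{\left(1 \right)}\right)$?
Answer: $72$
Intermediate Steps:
$u{\left(n \right)} = 2 n$
$A{\left(R \right)} = \left(1 + R\right) \left(2 + R\right)$ ($A{\left(R \right)} = \left(R + 1\right) \left(R + 2 \cdot 1\right) = \left(1 + R\right) \left(R + 2\right) = \left(1 + R\right) \left(2 + R\right)$)
$h{\left(T,S \right)} = 9$ ($h{\left(T,S \right)} = 5 + 4 = 9$)
$E = 4$ ($E = 6 - 2 = 4$)
$y{\left(p \right)} = 2 p$
$E y{\left(h{\left(A{\left(0 \right)},0 \right)} \right)} = 4 \cdot 2 \cdot 9 = 4 \cdot 18 = 72$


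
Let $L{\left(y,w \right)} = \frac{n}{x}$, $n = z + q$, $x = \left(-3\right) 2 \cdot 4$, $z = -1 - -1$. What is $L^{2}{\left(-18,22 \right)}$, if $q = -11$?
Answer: $\frac{121}{576} \approx 0.21007$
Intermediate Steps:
$z = 0$ ($z = -1 + 1 = 0$)
$x = -24$ ($x = \left(-6\right) 4 = -24$)
$n = -11$ ($n = 0 - 11 = -11$)
$L{\left(y,w \right)} = \frac{11}{24}$ ($L{\left(y,w \right)} = - \frac{11}{-24} = \left(-11\right) \left(- \frac{1}{24}\right) = \frac{11}{24}$)
$L^{2}{\left(-18,22 \right)} = \left(\frac{11}{24}\right)^{2} = \frac{121}{576}$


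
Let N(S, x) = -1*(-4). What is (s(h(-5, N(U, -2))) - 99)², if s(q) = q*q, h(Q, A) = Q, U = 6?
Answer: 5476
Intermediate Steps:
N(S, x) = 4
s(q) = q²
(s(h(-5, N(U, -2))) - 99)² = ((-5)² - 99)² = (25 - 99)² = (-74)² = 5476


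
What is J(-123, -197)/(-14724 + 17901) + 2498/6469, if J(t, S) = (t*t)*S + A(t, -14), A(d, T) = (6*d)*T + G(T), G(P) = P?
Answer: -19205608409/20552013 ≈ -934.49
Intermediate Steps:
A(d, T) = T + 6*T*d (A(d, T) = (6*d)*T + T = 6*T*d + T = T + 6*T*d)
J(t, S) = -14 - 84*t + S*t**2 (J(t, S) = (t*t)*S - 14*(1 + 6*t) = t**2*S + (-14 - 84*t) = S*t**2 + (-14 - 84*t) = -14 - 84*t + S*t**2)
J(-123, -197)/(-14724 + 17901) + 2498/6469 = (-14 - 84*(-123) - 197*(-123)**2)/(-14724 + 17901) + 2498/6469 = (-14 + 10332 - 197*15129)/3177 + 2498*(1/6469) = (-14 + 10332 - 2980413)*(1/3177) + 2498/6469 = -2970095*1/3177 + 2498/6469 = -2970095/3177 + 2498/6469 = -19205608409/20552013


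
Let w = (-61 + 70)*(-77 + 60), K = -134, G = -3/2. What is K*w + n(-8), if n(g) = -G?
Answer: 41007/2 ≈ 20504.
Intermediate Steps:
G = -3/2 (G = -3*½ = -3/2 ≈ -1.5000)
n(g) = 3/2 (n(g) = -1*(-3/2) = 3/2)
w = -153 (w = 9*(-17) = -153)
K*w + n(-8) = -134*(-153) + 3/2 = 20502 + 3/2 = 41007/2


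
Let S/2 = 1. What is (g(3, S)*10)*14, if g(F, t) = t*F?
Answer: 840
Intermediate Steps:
S = 2 (S = 2*1 = 2)
g(F, t) = F*t
(g(3, S)*10)*14 = ((3*2)*10)*14 = (6*10)*14 = 60*14 = 840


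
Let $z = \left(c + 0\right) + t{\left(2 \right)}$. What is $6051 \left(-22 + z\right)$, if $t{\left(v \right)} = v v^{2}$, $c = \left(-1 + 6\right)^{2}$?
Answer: $66561$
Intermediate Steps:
$c = 25$ ($c = 5^{2} = 25$)
$t{\left(v \right)} = v^{3}$
$z = 33$ ($z = \left(25 + 0\right) + 2^{3} = 25 + 8 = 33$)
$6051 \left(-22 + z\right) = 6051 \left(-22 + 33\right) = 6051 \cdot 11 = 66561$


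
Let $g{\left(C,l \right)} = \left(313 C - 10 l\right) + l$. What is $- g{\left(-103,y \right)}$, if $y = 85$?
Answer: $33004$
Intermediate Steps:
$g{\left(C,l \right)} = - 9 l + 313 C$ ($g{\left(C,l \right)} = \left(- 10 l + 313 C\right) + l = - 9 l + 313 C$)
$- g{\left(-103,y \right)} = - (\left(-9\right) 85 + 313 \left(-103\right)) = - (-765 - 32239) = \left(-1\right) \left(-33004\right) = 33004$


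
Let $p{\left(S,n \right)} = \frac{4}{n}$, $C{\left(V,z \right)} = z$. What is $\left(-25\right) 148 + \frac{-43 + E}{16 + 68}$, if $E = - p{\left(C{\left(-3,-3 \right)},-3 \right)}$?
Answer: $- \frac{932525}{252} \approx -3700.5$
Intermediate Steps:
$E = \frac{4}{3}$ ($E = - \frac{4}{-3} = - \frac{4 \left(-1\right)}{3} = \left(-1\right) \left(- \frac{4}{3}\right) = \frac{4}{3} \approx 1.3333$)
$\left(-25\right) 148 + \frac{-43 + E}{16 + 68} = \left(-25\right) 148 + \frac{-43 + \frac{4}{3}}{16 + 68} = -3700 - \frac{125}{3 \cdot 84} = -3700 - \frac{125}{252} = - \frac{932525}{252}$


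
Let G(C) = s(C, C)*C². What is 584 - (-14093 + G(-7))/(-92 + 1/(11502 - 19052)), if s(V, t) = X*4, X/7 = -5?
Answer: 247451834/694601 ≈ 356.25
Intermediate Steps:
X = -35 (X = 7*(-5) = -35)
s(V, t) = -140 (s(V, t) = -35*4 = -140)
G(C) = -140*C²
584 - (-14093 + G(-7))/(-92 + 1/(11502 - 19052)) = 584 - (-14093 - 140*(-7)²)/(-92 + 1/(11502 - 19052)) = 584 - (-14093 - 140*49)/(-92 + 1/(-7550)) = 584 - (-14093 - 6860)/(-92 - 1/7550) = 584 - (-20953)/(-694601/7550) = 584 - (-20953)*(-7550)/694601 = 584 - 1*158195150/694601 = 584 - 158195150/694601 = 247451834/694601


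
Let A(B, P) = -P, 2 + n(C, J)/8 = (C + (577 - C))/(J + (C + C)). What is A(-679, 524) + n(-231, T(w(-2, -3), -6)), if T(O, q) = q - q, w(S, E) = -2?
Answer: -127048/231 ≈ -549.99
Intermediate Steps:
T(O, q) = 0
n(C, J) = -16 + 4616/(J + 2*C) (n(C, J) = -16 + 8*((C + (577 - C))/(J + (C + C))) = -16 + 8*(577/(J + 2*C)) = -16 + 4616/(J + 2*C))
A(-679, 524) + n(-231, T(w(-2, -3), -6)) = -1*524 + 8*(577 - 4*(-231) - 2*0)/(0 + 2*(-231)) = -524 + 8*(577 + 924 + 0)/(0 - 462) = -524 + 8*1501/(-462) = -524 + 8*(-1/462)*1501 = -524 - 6004/231 = -127048/231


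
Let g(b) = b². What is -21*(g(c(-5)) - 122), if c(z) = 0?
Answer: 2562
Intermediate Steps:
-21*(g(c(-5)) - 122) = -21*(0² - 122) = -21*(0 - 122) = -21*(-122) = 2562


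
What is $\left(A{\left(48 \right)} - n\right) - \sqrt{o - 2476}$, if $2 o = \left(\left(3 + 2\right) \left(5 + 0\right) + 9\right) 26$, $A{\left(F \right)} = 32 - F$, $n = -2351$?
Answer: $2335 - 3 i \sqrt{226} \approx 2335.0 - 45.1 i$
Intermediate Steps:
$o = 442$ ($o = \frac{\left(\left(3 + 2\right) \left(5 + 0\right) + 9\right) 26}{2} = \frac{\left(5 \cdot 5 + 9\right) 26}{2} = \frac{\left(25 + 9\right) 26}{2} = \frac{34 \cdot 26}{2} = \frac{1}{2} \cdot 884 = 442$)
$\left(A{\left(48 \right)} - n\right) - \sqrt{o - 2476} = \left(\left(32 - 48\right) - -2351\right) - \sqrt{442 - 2476} = \left(\left(32 - 48\right) + 2351\right) - \sqrt{-2034} = \left(-16 + 2351\right) - 3 i \sqrt{226} = 2335 - 3 i \sqrt{226}$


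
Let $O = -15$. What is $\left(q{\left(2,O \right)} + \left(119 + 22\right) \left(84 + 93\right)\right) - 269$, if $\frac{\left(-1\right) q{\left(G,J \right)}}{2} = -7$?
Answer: $24702$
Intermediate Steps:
$q{\left(G,J \right)} = 14$ ($q{\left(G,J \right)} = \left(-2\right) \left(-7\right) = 14$)
$\left(q{\left(2,O \right)} + \left(119 + 22\right) \left(84 + 93\right)\right) - 269 = \left(14 + \left(119 + 22\right) \left(84 + 93\right)\right) - 269 = \left(14 + 141 \cdot 177\right) - 269 = \left(14 + 24957\right) - 269 = 24971 - 269 = 24702$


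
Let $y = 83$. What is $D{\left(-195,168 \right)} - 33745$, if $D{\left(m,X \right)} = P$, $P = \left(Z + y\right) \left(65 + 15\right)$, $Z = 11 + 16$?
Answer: $-24945$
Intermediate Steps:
$Z = 27$
$P = 8800$ ($P = \left(27 + 83\right) \left(65 + 15\right) = 110 \cdot 80 = 8800$)
$D{\left(m,X \right)} = 8800$
$D{\left(-195,168 \right)} - 33745 = 8800 - 33745 = -24945$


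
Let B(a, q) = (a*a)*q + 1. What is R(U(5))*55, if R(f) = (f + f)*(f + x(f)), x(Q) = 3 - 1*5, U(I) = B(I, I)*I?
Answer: 43520400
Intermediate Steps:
B(a, q) = 1 + q*a² (B(a, q) = a²*q + 1 = q*a² + 1 = 1 + q*a²)
U(I) = I*(1 + I³) (U(I) = (1 + I*I²)*I = (1 + I³)*I = I*(1 + I³))
x(Q) = -2 (x(Q) = 3 - 5 = -2)
R(f) = 2*f*(-2 + f) (R(f) = (f + f)*(f - 2) = (2*f)*(-2 + f) = 2*f*(-2 + f))
R(U(5))*55 = (2*(5 + 5⁴)*(-2 + (5 + 5⁴)))*55 = (2*(5 + 625)*(-2 + (5 + 625)))*55 = (2*630*(-2 + 630))*55 = (2*630*628)*55 = 791280*55 = 43520400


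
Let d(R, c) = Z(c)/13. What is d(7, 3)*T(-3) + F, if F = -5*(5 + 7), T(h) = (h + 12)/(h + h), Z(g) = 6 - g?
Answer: -1569/26 ≈ -60.346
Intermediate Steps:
T(h) = (12 + h)/(2*h) (T(h) = (12 + h)/((2*h)) = (12 + h)*(1/(2*h)) = (12 + h)/(2*h))
d(R, c) = 6/13 - c/13 (d(R, c) = (6 - c)/13 = (6 - c)*(1/13) = 6/13 - c/13)
F = -60 (F = -5*12 = -60)
d(7, 3)*T(-3) + F = (6/13 - 1/13*3)*((½)*(12 - 3)/(-3)) - 60 = (6/13 - 3/13)*((½)*(-⅓)*9) - 60 = (3/13)*(-3/2) - 60 = -9/26 - 60 = -1569/26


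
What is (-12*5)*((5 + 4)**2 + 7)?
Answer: -5280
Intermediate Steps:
(-12*5)*((5 + 4)**2 + 7) = -60*(9**2 + 7) = -60*(81 + 7) = -60*88 = -5280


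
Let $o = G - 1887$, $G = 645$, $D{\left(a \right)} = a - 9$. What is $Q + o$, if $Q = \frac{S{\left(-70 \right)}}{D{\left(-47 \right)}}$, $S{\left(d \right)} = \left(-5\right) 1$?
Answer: $- \frac{69547}{56} \approx -1241.9$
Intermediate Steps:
$D{\left(a \right)} = -9 + a$
$S{\left(d \right)} = -5$
$Q = \frac{5}{56}$ ($Q = - \frac{5}{-9 - 47} = - \frac{5}{-56} = \left(-5\right) \left(- \frac{1}{56}\right) = \frac{5}{56} \approx 0.089286$)
$o = -1242$ ($o = 645 - 1887 = -1242$)
$Q + o = \frac{5}{56} - 1242 = - \frac{69547}{56}$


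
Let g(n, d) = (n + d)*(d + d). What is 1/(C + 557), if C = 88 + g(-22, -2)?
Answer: 1/741 ≈ 0.0013495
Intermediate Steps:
g(n, d) = 2*d*(d + n) (g(n, d) = (d + n)*(2*d) = 2*d*(d + n))
C = 184 (C = 88 + 2*(-2)*(-2 - 22) = 88 + 2*(-2)*(-24) = 88 + 96 = 184)
1/(C + 557) = 1/(184 + 557) = 1/741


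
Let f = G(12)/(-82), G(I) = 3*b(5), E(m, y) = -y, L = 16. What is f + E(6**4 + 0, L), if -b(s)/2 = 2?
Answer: -650/41 ≈ -15.854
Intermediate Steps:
b(s) = -4 (b(s) = -2*2 = -4)
G(I) = -12 (G(I) = 3*(-4) = -12)
f = 6/41 (f = -12/(-82) = -12*(-1/82) = 6/41 ≈ 0.14634)
f + E(6**4 + 0, L) = 6/41 - 1*16 = 6/41 - 16 = -650/41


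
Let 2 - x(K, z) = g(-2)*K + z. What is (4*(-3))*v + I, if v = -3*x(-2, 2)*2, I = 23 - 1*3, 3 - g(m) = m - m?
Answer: 452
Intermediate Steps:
g(m) = 3 (g(m) = 3 - (m - m) = 3 - 1*0 = 3 + 0 = 3)
I = 20 (I = 23 - 3 = 20)
x(K, z) = 2 - z - 3*K (x(K, z) = 2 - (3*K + z) = 2 - (z + 3*K) = 2 + (-z - 3*K) = 2 - z - 3*K)
v = -36 (v = -3*(2 - 1*2 - 3*(-2))*2 = -3*(2 - 2 + 6)*2 = -3*6*2 = -18*2 = -36)
(4*(-3))*v + I = (4*(-3))*(-36) + 20 = -12*(-36) + 20 = 432 + 20 = 452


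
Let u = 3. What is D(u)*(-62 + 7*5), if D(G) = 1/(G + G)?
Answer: -9/2 ≈ -4.5000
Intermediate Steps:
D(G) = 1/(2*G)
D(u)*(-62 + 7*5) = ((½)/3)*(-62 + 7*5) = ((½)*(⅓))*(-62 + 35) = (⅙)*(-27) = -9/2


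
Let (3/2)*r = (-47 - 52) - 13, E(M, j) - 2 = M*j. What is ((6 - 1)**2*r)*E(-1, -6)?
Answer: -44800/3 ≈ -14933.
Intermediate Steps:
E(M, j) = 2 + M*j
r = -224/3 (r = 2*((-47 - 52) - 13)/3 = 2*(-99 - 13)/3 = (2/3)*(-112) = -224/3 ≈ -74.667)
((6 - 1)**2*r)*E(-1, -6) = ((6 - 1)**2*(-224/3))*(2 - 1*(-6)) = (5**2*(-224/3))*(2 + 6) = (25*(-224/3))*8 = -5600/3*8 = -44800/3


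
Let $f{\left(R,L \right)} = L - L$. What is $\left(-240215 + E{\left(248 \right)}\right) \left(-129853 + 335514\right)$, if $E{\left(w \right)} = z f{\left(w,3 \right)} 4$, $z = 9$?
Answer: $-49402857115$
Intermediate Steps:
$f{\left(R,L \right)} = 0$
$E{\left(w \right)} = 0$ ($E{\left(w \right)} = 9 \cdot 0 \cdot 4 = 0 \cdot 4 = 0$)
$\left(-240215 + E{\left(248 \right)}\right) \left(-129853 + 335514\right) = \left(-240215 + 0\right) \left(-129853 + 335514\right) = \left(-240215\right) 205661 = -49402857115$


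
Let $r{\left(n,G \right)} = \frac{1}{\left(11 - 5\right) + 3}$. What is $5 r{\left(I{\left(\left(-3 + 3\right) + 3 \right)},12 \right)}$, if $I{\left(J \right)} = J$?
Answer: $\frac{5}{9} \approx 0.55556$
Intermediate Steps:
$r{\left(n,G \right)} = \frac{1}{9}$ ($r{\left(n,G \right)} = \frac{1}{\left(11 - 5\right) + 3} = \frac{1}{6 + 3} = \frac{1}{9}$)
$5 r{\left(I{\left(\left(-3 + 3\right) + 3 \right)},12 \right)} = 5 \cdot \frac{1}{9} = \frac{5}{9}$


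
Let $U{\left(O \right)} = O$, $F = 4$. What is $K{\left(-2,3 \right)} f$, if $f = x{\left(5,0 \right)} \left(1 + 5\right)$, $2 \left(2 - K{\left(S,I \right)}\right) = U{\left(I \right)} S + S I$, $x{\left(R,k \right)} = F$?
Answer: $192$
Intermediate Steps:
$x{\left(R,k \right)} = 4$
$K{\left(S,I \right)} = 2 - I S$ ($K{\left(S,I \right)} = 2 - \frac{I S + S I}{2} = 2 - \frac{I S + I S}{2} = 2 - \frac{2 I S}{2} = 2 - I S$)
$f = 24$ ($f = 4 \left(1 + 5\right) = 4 \cdot 6 = 24$)
$K{\left(-2,3 \right)} f = \left(2 - 3 \left(-2\right)\right) 24 = \left(2 + 6\right) 24 = 8 \cdot 24 = 192$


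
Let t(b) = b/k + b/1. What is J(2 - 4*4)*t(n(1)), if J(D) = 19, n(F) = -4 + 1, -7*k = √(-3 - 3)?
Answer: -57 - 133*I*√6/2 ≈ -57.0 - 162.89*I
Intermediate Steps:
k = -I*√6/7 (k = -√(-3 - 3)/7 = -I*√6/7 ≈ -0.34993*I)
n(F) = -3
t(b) = b + 7*I*b*√6/6 (t(b) = b/((-I*√6/7)) + b/1 = b*(7*I*√6/6) + b*1 = 7*I*b*√6/6 + b = b + 7*I*b*√6/6)
J(2 - 4*4)*t(n(1)) = 19*((⅙)*(-3)*(6 + 7*I*√6)) = 19*(-3 - 7*I*√6/2) = -57 - 133*I*√6/2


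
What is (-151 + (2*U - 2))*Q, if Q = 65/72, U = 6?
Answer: -3055/24 ≈ -127.29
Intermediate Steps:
Q = 65/72 (Q = 65*(1/72) = 65/72 ≈ 0.90278)
(-151 + (2*U - 2))*Q = (-151 + (2*6 - 2))*(65/72) = (-151 + (12 - 2))*(65/72) = (-151 + 10)*(65/72) = -141*65/72 = -3055/24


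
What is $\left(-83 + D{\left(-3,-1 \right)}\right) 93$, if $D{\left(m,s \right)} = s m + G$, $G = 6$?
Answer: $-6882$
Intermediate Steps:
$D{\left(m,s \right)} = 6 + m s$ ($D{\left(m,s \right)} = s m + 6 = m s + 6 = 6 + m s$)
$\left(-83 + D{\left(-3,-1 \right)}\right) 93 = \left(-83 + \left(6 - -3\right)\right) 93 = \left(-83 + \left(6 + 3\right)\right) 93 = \left(-83 + 9\right) 93 = \left(-74\right) 93 = -6882$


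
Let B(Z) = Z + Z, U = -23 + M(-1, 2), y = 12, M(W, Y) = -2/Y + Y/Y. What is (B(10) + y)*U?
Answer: -736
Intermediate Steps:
M(W, Y) = 1 - 2/Y (M(W, Y) = -2/Y + 1 = 1 - 2/Y)
U = -23 (U = -23 + (-2 + 2)/2 = -23 + (1/2)*0 = -23 + 0 = -23)
B(Z) = 2*Z
(B(10) + y)*U = (2*10 + 12)*(-23) = (20 + 12)*(-23) = 32*(-23) = -736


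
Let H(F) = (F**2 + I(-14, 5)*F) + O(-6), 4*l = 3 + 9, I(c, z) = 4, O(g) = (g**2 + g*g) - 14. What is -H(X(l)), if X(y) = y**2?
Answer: -175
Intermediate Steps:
O(g) = -14 + 2*g**2 (O(g) = (g**2 + g**2) - 14 = 2*g**2 - 14 = -14 + 2*g**2)
l = 3 (l = (3 + 9)/4 = (1/4)*12 = 3)
H(F) = 58 + F**2 + 4*F (H(F) = (F**2 + 4*F) + (-14 + 2*(-6)**2) = (F**2 + 4*F) + (-14 + 2*36) = (F**2 + 4*F) + (-14 + 72) = (F**2 + 4*F) + 58 = 58 + F**2 + 4*F)
-H(X(l)) = -(58 + (3**2)**2 + 4*3**2) = -(58 + 9**2 + 4*9) = -(58 + 81 + 36) = -1*175 = -175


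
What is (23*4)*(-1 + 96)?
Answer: 8740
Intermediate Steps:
(23*4)*(-1 + 96) = 92*95 = 8740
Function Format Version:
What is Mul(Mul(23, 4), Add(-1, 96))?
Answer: 8740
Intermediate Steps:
Mul(Mul(23, 4), Add(-1, 96)) = Mul(92, 95) = 8740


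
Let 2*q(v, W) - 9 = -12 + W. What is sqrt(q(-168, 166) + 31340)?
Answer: sqrt(125686)/2 ≈ 177.26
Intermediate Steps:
q(v, W) = -3/2 + W/2 (q(v, W) = 9/2 + (-12 + W)/2 = 9/2 + (-6 + W/2) = -3/2 + W/2)
sqrt(q(-168, 166) + 31340) = sqrt((-3/2 + (1/2)*166) + 31340) = sqrt((-3/2 + 83) + 31340) = sqrt(163/2 + 31340) = sqrt(62843/2) = sqrt(125686)/2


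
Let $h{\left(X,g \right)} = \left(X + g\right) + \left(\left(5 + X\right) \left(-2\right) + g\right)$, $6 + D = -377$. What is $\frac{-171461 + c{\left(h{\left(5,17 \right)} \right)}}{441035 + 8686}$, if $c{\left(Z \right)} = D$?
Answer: $- \frac{171844}{449721} \approx -0.38211$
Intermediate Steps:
$D = -383$ ($D = -6 - 377 = -383$)
$h{\left(X,g \right)} = -10 - X + 2 g$ ($h{\left(X,g \right)} = \left(X + g\right) - \left(10 - g + 2 X\right) = -10 - X + 2 g$)
$c{\left(Z \right)} = -383$
$\frac{-171461 + c{\left(h{\left(5,17 \right)} \right)}}{441035 + 8686} = \frac{-171461 - 383}{441035 + 8686} = - \frac{171844}{449721}$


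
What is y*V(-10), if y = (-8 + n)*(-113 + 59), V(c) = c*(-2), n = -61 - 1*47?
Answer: 125280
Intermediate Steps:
n = -108 (n = -61 - 47 = -108)
V(c) = -2*c
y = 6264 (y = (-8 - 108)*(-113 + 59) = -116*(-54) = 6264)
y*V(-10) = 6264*(-2*(-10)) = 6264*20 = 125280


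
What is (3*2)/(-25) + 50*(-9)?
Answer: -11256/25 ≈ -450.24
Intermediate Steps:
(3*2)/(-25) + 50*(-9) = 6*(-1/25) - 450 = -6/25 - 450 = -11256/25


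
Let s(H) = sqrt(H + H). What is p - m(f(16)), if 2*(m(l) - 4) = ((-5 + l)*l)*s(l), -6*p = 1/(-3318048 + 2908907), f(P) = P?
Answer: -9819383/2454846 - 352*sqrt(2) ≈ -501.80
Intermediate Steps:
p = 1/2454846 (p = -1/(6*(-3318048 + 2908907)) = -1/6/(-409141) = -1/6*(-1/409141) = 1/2454846 ≈ 4.0736e-7)
s(H) = sqrt(2)*sqrt(H) (s(H) = sqrt(2*H) = sqrt(2)*sqrt(H))
m(l) = 4 + sqrt(2)*l**(3/2)*(-5 + l)/2 (m(l) = 4 + (((-5 + l)*l)*(sqrt(2)*sqrt(l)))/2 = 4 + ((l*(-5 + l))*(sqrt(2)*sqrt(l)))/2 = 4 + (sqrt(2)*l**(3/2)*(-5 + l))/2 = 4 + sqrt(2)*l**(3/2)*(-5 + l)/2)
p - m(f(16)) = 1/2454846 - (4 + sqrt(2)*16**(5/2)/2 - 5*sqrt(2)*16**(3/2)/2) = 1/2454846 - (4 + (1/2)*sqrt(2)*1024 - 5/2*sqrt(2)*64) = 1/2454846 - (4 + 512*sqrt(2) - 160*sqrt(2)) = 1/2454846 - (4 + 352*sqrt(2)) = 1/2454846 + (-4 - 352*sqrt(2)) = -9819383/2454846 - 352*sqrt(2)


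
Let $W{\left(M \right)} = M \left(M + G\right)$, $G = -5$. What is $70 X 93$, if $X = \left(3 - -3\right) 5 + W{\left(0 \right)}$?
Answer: $195300$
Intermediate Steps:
$W{\left(M \right)} = M \left(-5 + M\right)$ ($W{\left(M \right)} = M \left(M - 5\right) = M \left(-5 + M\right)$)
$X = 30$ ($X = \left(3 - -3\right) 5 + 0 \left(-5 + 0\right) = \left(3 + 3\right) 5 + 0 \left(-5\right) = 6 \cdot 5 + 0 = 30 + 0 = 30$)
$70 X 93 = 70 \cdot 30 \cdot 93 = 2100 \cdot 93 = 195300$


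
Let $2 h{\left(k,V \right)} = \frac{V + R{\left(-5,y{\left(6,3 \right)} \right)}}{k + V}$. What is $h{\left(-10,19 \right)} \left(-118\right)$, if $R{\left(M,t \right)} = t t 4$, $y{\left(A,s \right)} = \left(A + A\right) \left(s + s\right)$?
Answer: $- \frac{1224545}{9} \approx -1.3606 \cdot 10^{5}$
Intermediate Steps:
$y{\left(A,s \right)} = 4 A s$ ($y{\left(A,s \right)} = 2 A 2 s = 4 A s$)
$R{\left(M,t \right)} = 4 t^{2}$ ($R{\left(M,t \right)} = t^{2} \cdot 4 = 4 t^{2}$)
$h{\left(k,V \right)} = \frac{20736 + V}{2 \left(V + k\right)}$ ($h{\left(k,V \right)} = \frac{\left(V + 4 \left(4 \cdot 6 \cdot 3\right)^{2}\right) \frac{1}{k + V}}{2} = \frac{\left(V + 4 \cdot 72^{2}\right) \frac{1}{V + k}}{2} = \frac{\left(V + 4 \cdot 5184\right) \frac{1}{V + k}}{2} = \frac{\left(V + 20736\right) \frac{1}{V + k}}{2} = \frac{\left(20736 + V\right) \frac{1}{V + k}}{2} = \frac{\frac{1}{V + k} \left(20736 + V\right)}{2} = \frac{20736 + V}{2 \left(V + k\right)}$)
$h{\left(-10,19 \right)} \left(-118\right) = \frac{10368 + \frac{1}{2} \cdot 19}{19 - 10} \left(-118\right) = \frac{10368 + \frac{19}{2}}{9} \left(-118\right) = \frac{1}{9} \cdot \frac{20755}{2} \left(-118\right) = \frac{20755}{18} \left(-118\right) = - \frac{1224545}{9}$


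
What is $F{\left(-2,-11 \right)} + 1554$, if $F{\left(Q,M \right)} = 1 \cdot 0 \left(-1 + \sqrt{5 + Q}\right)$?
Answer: $1554$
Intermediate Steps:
$F{\left(Q,M \right)} = 0$ ($F{\left(Q,M \right)} = 0 \left(-1 + \sqrt{5 + Q}\right) = 0$)
$F{\left(-2,-11 \right)} + 1554 = 0 + 1554 = 1554$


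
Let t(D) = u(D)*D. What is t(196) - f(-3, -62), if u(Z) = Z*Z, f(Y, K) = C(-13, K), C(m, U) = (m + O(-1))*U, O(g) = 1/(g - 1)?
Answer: 7528699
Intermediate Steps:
O(g) = 1/(-1 + g)
C(m, U) = U*(-1/2 + m) (C(m, U) = (m + 1/(-1 - 1))*U = (m + 1/(-2))*U = (m - 1/2)*U = (-1/2 + m)*U = U*(-1/2 + m))
f(Y, K) = -27*K/2 (f(Y, K) = K*(-1/2 - 13) = K*(-27/2) = -27*K/2)
u(Z) = Z**2
t(D) = D**3 (t(D) = D**2*D = D**3)
t(196) - f(-3, -62) = 196**3 - (-27)*(-62)/2 = 7529536 - 1*837 = 7529536 - 837 = 7528699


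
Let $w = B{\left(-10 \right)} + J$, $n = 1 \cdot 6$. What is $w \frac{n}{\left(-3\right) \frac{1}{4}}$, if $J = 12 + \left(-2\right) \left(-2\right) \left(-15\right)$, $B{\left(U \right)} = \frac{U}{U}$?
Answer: $376$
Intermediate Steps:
$B{\left(U \right)} = 1$
$n = 6$
$J = -48$ ($J = 12 + 4 \left(-15\right) = 12 - 60 = -48$)
$w = -47$ ($w = 1 - 48 = -47$)
$w \frac{n}{\left(-3\right) \frac{1}{4}} = - 47 \frac{6}{\left(-3\right) \frac{1}{4}} = - 47 \frac{6}{- \frac{3}{4}} = - 47 \cdot 6 \left(- \frac{4}{3}\right) = \left(-47\right) \left(-8\right) = 376$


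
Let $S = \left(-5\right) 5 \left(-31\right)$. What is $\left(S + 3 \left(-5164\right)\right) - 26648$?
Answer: $-41365$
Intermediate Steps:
$S = 775$ ($S = \left(-25\right) \left(-31\right) = 775$)
$\left(S + 3 \left(-5164\right)\right) - 26648 = \left(775 + 3 \left(-5164\right)\right) - 26648 = \left(775 - 15492\right) - 26648 = -14717 - 26648 = -41365$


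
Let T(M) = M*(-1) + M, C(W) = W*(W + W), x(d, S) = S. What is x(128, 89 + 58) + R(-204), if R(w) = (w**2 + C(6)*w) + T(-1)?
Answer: 27075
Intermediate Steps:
C(W) = 2*W**2 (C(W) = W*(2*W) = 2*W**2)
T(M) = 0 (T(M) = -M + M = 0)
R(w) = w**2 + 72*w (R(w) = (w**2 + (2*6**2)*w) + 0 = (w**2 + (2*36)*w) + 0 = (w**2 + 72*w) + 0 = w**2 + 72*w)
x(128, 89 + 58) + R(-204) = (89 + 58) - 204*(72 - 204) = 147 - 204*(-132) = 147 + 26928 = 27075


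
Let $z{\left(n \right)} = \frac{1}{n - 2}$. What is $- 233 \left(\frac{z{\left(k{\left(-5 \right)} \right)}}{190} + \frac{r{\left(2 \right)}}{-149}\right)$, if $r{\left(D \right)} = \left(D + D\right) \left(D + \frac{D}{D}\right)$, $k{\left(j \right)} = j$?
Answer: $\frac{3753397}{198170} \approx 18.94$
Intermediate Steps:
$z{\left(n \right)} = \frac{1}{-2 + n}$
$r{\left(D \right)} = 2 D \left(1 + D\right)$ ($r{\left(D \right)} = 2 D \left(D + 1\right) = 2 D \left(1 + D\right)$)
$- 233 \left(\frac{z{\left(k{\left(-5 \right)} \right)}}{190} + \frac{r{\left(2 \right)}}{-149}\right) = - 233 \left(\frac{1}{\left(-2 - 5\right) 190} + \frac{2 \cdot 2 \left(1 + 2\right)}{-149}\right) = - 233 \left(\frac{1}{-7} \cdot \frac{1}{190} + 2 \cdot 2 \cdot 3 \left(- \frac{1}{149}\right)\right) = - 233 \left(\left(- \frac{1}{7}\right) \frac{1}{190} + 12 \left(- \frac{1}{149}\right)\right) = - 233 \left(- \frac{1}{1330} - \frac{12}{149}\right) = \left(-233\right) \left(- \frac{16109}{198170}\right) = \frac{3753397}{198170}$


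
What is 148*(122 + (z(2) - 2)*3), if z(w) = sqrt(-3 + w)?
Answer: 17168 + 444*I ≈ 17168.0 + 444.0*I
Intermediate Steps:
148*(122 + (z(2) - 2)*3) = 148*(122 + (sqrt(-3 + 2) - 2)*3) = 148*(122 + (sqrt(-1) - 2)*3) = 148*(122 + (I - 2)*3) = 148*(122 + (-2 + I)*3) = 148*(122 + (-6 + 3*I)) = 148*(116 + 3*I) = 17168 + 444*I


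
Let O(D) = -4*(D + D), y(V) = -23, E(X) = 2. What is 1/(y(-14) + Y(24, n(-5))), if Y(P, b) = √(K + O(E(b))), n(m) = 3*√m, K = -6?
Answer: -23/551 - I*√22/551 ≈ -0.041742 - 0.0085126*I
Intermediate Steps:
O(D) = -8*D
Y(P, b) = I*√22 (Y(P, b) = √(-6 - 8*2) = √(-6 - 16) = √(-22) = I*√22)
1/(y(-14) + Y(24, n(-5))) = 1/(-23 + I*√22)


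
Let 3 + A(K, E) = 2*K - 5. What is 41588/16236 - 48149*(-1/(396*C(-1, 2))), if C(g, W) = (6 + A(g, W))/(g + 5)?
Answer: -1932521/16236 ≈ -119.03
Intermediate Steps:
A(K, E) = -8 + 2*K (A(K, E) = -3 + (2*K - 5) = -3 + (-5 + 2*K) = -8 + 2*K)
C(g, W) = (-2 + 2*g)/(5 + g) (C(g, W) = (6 + (-8 + 2*g))/(g + 5) = (-2 + 2*g)/(5 + g))
41588/16236 - 48149*(-1/(396*C(-1, 2))) = 41588/16236 - 48149*(-(5 - 1)/(792*(-1 - 1))) = 41588*(1/16236) - 48149/((11*(2*(-2)/4))*(-36)) = 10397/4059 - 48149/((11*(2*(1/4)*(-2)))*(-36)) = 10397/4059 - 48149/((11*(-1))*(-36)) = 10397/4059 - 48149/((-11*(-36))) = 10397/4059 - 48149/396 = -1932521/16236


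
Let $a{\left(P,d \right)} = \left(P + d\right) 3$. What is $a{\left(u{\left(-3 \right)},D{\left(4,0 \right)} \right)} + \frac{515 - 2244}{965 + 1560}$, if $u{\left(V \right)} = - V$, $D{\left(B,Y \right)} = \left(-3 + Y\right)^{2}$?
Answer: $\frac{89171}{2525} \approx 35.315$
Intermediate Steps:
$a{\left(P,d \right)} = 3 P + 3 d$
$a{\left(u{\left(-3 \right)},D{\left(4,0 \right)} \right)} + \frac{515 - 2244}{965 + 1560} = \left(3 \left(\left(-1\right) \left(-3\right)\right) + 3 \left(-3 + 0\right)^{2}\right) + \frac{515 - 2244}{965 + 1560} = \left(3 \cdot 3 + 3 \left(-3\right)^{2}\right) - \frac{1729}{2525} = \left(9 + 3 \cdot 9\right) - \frac{1729}{2525} = \left(9 + 27\right) - \frac{1729}{2525} = 36 - \frac{1729}{2525} = \frac{89171}{2525}$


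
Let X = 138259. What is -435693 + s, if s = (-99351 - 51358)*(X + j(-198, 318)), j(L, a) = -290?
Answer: -20793605714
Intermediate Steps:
s = -20793170021 (s = (-99351 - 51358)*(138259 - 290) = -150709*137969 = -20793170021)
-435693 + s = -435693 - 20793170021 = -20793605714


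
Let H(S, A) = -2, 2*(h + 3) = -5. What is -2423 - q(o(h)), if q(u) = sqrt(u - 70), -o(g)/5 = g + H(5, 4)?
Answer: -2423 - I*sqrt(130)/2 ≈ -2423.0 - 5.7009*I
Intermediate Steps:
h = -11/2 (h = -3 + (1/2)*(-5) = -3 - 5/2 = -11/2 ≈ -5.5000)
o(g) = 10 - 5*g (o(g) = -5*(g - 2) = -5*(-2 + g) = 10 - 5*g)
q(u) = sqrt(-70 + u)
-2423 - q(o(h)) = -2423 - sqrt(-70 + (10 - 5*(-11/2))) = -2423 - sqrt(-70 + (10 + 55/2)) = -2423 - sqrt(-70 + 75/2) = -2423 - sqrt(-65/2) = -2423 - I*sqrt(130)/2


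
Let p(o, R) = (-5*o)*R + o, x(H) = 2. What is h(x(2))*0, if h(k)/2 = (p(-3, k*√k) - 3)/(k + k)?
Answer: 0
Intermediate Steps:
p(o, R) = o - 5*R*o (p(o, R) = -5*R*o + o = o - 5*R*o)
h(k) = (-6 + 15*k^(3/2))/k (h(k) = 2*((-3*(1 - 5*k*√k) - 3)/(k + k)) = 2*((-3*(1 - 5*k^(3/2)) - 3)/((2*k))) = 2*(((-3 + 15*k^(3/2)) - 3)*(1/(2*k))) = 2*((-6 + 15*k^(3/2))*(1/(2*k))) = 2*((-6 + 15*k^(3/2))/(2*k)) = (-6 + 15*k^(3/2))/k)
h(x(2))*0 = (3*(-2 + 5*2^(3/2))/2)*0 = (3*(½)*(-2 + 5*(2*√2)))*0 = (3*(½)*(-2 + 10*√2))*0 = (-3 + 15*√2)*0 = 0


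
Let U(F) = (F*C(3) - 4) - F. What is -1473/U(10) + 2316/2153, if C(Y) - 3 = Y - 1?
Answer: -1029331/25836 ≈ -39.841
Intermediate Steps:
C(Y) = 2 + Y (C(Y) = 3 + (Y - 1) = 3 + (-1 + Y) = 2 + Y)
U(F) = -4 + 4*F (U(F) = (F*(2 + 3) - 4) - F = (F*5 - 4) - F = (5*F - 4) - F = (-4 + 5*F) - F = -4 + 4*F)
-1473/U(10) + 2316/2153 = -1473/(-4 + 4*10) + 2316/2153 = -1473/(-4 + 40) + 2316*(1/2153) = -1473/36 + 2316/2153 = -1473*1/36 + 2316/2153 = -491/12 + 2316/2153 = -1029331/25836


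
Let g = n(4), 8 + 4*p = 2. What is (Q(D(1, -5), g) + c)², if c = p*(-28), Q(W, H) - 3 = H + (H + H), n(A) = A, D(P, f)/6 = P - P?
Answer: 3249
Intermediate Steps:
p = -3/2 (p = -2 + (¼)*2 = -2 + ½ = -3/2 ≈ -1.5000)
D(P, f) = 0 (D(P, f) = 6*(P - P) = 6*0 = 0)
g = 4
Q(W, H) = 3 + 3*H (Q(W, H) = 3 + (H + (H + H)) = 3 + (H + 2*H) = 3 + 3*H)
c = 42 (c = -3/2*(-28) = 42)
(Q(D(1, -5), g) + c)² = ((3 + 3*4) + 42)² = ((3 + 12) + 42)² = (15 + 42)² = 57² = 3249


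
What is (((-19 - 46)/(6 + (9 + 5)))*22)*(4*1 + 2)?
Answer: -429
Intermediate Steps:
(((-19 - 46)/(6 + (9 + 5)))*22)*(4*1 + 2) = (-65/(6 + 14)*22)*(4 + 2) = (-65/20*22)*6 = (-65*1/20*22)*6 = -13/4*22*6 = -143/2*6 = -429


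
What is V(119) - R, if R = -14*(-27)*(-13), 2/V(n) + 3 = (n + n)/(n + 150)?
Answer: 2795528/569 ≈ 4913.1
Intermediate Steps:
V(n) = 2/(-3 + 2*n/(150 + n)) (V(n) = 2/(-3 + (n + n)/(n + 150)) = 2/(-3 + (2*n)/(150 + n)) = 2/(-3 + 2*n/(150 + n)))
R = -4914 (R = 378*(-13) = -4914)
V(119) - R = 2*(-150 - 1*119)/(450 + 119) - 1*(-4914) = 2*(-150 - 119)/569 + 4914 = 2*(1/569)*(-269) + 4914 = -538/569 + 4914 = 2795528/569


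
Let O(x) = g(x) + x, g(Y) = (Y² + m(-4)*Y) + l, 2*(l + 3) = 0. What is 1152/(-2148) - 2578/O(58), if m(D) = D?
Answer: -767414/570473 ≈ -1.3452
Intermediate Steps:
l = -3 (l = -3 + (½)*0 = -3 + 0 = -3)
g(Y) = -3 + Y² - 4*Y (g(Y) = (Y² - 4*Y) - 3 = -3 + Y² - 4*Y)
O(x) = -3 + x² - 3*x (O(x) = (-3 + x² - 4*x) + x = -3 + x² - 3*x)
1152/(-2148) - 2578/O(58) = 1152/(-2148) - 2578/(-3 + 58² - 3*58) = 1152*(-1/2148) - 2578/(-3 + 3364 - 174) = -96/179 - 2578/3187 = -767414/570473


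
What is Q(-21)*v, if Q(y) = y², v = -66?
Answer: -29106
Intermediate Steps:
Q(-21)*v = (-21)²*(-66) = 441*(-66) = -29106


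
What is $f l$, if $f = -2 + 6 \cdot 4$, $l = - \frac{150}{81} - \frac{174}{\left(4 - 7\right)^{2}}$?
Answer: $- \frac{12584}{27} \approx -466.07$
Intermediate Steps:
$l = - \frac{572}{27}$ ($l = \left(-150\right) \frac{1}{81} - \frac{174}{\left(-3\right)^{2}} = - \frac{50}{27} - \frac{174}{9} = - \frac{50}{27} - \frac{58}{3} = - \frac{572}{27} \approx -21.185$)
$f = 22$ ($f = -2 + 24 = 22$)
$f l = 22 \left(- \frac{572}{27}\right) = - \frac{12584}{27}$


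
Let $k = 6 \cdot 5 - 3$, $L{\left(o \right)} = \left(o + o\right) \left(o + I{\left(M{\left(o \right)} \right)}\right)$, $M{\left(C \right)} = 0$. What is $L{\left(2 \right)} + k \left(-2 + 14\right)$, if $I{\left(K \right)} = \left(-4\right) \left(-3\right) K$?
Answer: $332$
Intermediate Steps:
$I{\left(K \right)} = 12 K$
$L{\left(o \right)} = 2 o^{2}$ ($L{\left(o \right)} = \left(o + o\right) \left(o + 12 \cdot 0\right) = 2 o \left(o + 0\right) = 2 o o = 2 o^{2}$)
$k = 27$ ($k = 30 - 3 = 27$)
$L{\left(2 \right)} + k \left(-2 + 14\right) = 2 \cdot 2^{2} + 27 \left(-2 + 14\right) = 2 \cdot 4 + 27 \cdot 12 = 8 + 324 = 332$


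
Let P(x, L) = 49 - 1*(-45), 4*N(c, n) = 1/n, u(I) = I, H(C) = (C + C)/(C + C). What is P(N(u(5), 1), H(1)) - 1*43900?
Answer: -43806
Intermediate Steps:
H(C) = 1 (H(C) = (2*C)/((2*C)) = (2*C)*(1/(2*C)) = 1)
N(c, n) = 1/(4*n)
P(x, L) = 94 (P(x, L) = 49 + 45 = 94)
P(N(u(5), 1), H(1)) - 1*43900 = 94 - 1*43900 = 94 - 43900 = -43806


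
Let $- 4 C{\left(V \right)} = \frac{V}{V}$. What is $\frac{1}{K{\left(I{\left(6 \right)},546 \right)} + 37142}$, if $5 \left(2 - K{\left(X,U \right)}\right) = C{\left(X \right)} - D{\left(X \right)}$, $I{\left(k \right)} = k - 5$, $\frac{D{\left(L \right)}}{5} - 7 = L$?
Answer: $\frac{20}{743041} \approx 2.6916 \cdot 10^{-5}$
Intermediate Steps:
$D{\left(L \right)} = 35 + 5 L$
$C{\left(V \right)} = - \frac{1}{4}$ ($C{\left(V \right)} = - \frac{V \frac{1}{V}}{4} = \left(- \frac{1}{4}\right) 1 = - \frac{1}{4}$)
$I{\left(k \right)} = -5 + k$ ($I{\left(k \right)} = k - 5 = -5 + k$)
$K{\left(X,U \right)} = \frac{181}{20} + X$ ($K{\left(X,U \right)} = 2 - \frac{- \frac{1}{4} - \left(35 + 5 X\right)}{5} = 2 - \frac{- \frac{141}{4} - 5 X}{5} = 2 + \left(\frac{141}{20} + X\right) = \frac{181}{20} + X$)
$\frac{1}{K{\left(I{\left(6 \right)},546 \right)} + 37142} = \frac{1}{\left(\frac{181}{20} + \left(-5 + 6\right)\right) + 37142} = \frac{1}{\left(\frac{181}{20} + 1\right) + 37142} = \frac{1}{\frac{201}{20} + 37142} = \frac{1}{\frac{743041}{20}} = \frac{20}{743041}$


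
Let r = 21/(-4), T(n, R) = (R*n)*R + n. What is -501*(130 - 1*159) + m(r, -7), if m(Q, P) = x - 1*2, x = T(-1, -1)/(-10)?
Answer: 72636/5 ≈ 14527.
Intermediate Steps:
T(n, R) = n + n*R² (T(n, R) = n*R² + n = n + n*R²)
x = ⅕ (x = -(1 + (-1)²)/(-10) = -(1 + 1)*(-⅒) = -1*2*(-⅒) = -2*(-⅒) = ⅕ ≈ 0.20000)
r = -21/4 (r = 21*(-¼) = -21/4 ≈ -5.2500)
m(Q, P) = -9/5 (m(Q, P) = ⅕ - 1*2 = ⅕ - 2 = -9/5)
-501*(130 - 1*159) + m(r, -7) = -501*(130 - 1*159) - 9/5 = -501*(130 - 159) - 9/5 = -501*(-29) - 9/5 = 14529 - 9/5 = 72636/5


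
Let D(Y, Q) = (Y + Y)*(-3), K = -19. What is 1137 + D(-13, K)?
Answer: 1215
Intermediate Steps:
D(Y, Q) = -6*Y (D(Y, Q) = (2*Y)*(-3) = -6*Y)
1137 + D(-13, K) = 1137 - 6*(-13) = 1137 + 78 = 1215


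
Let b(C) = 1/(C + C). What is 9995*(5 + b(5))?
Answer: 101949/2 ≈ 50975.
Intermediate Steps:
b(C) = 1/(2*C)
9995*(5 + b(5)) = 9995*(5 + (½)/5) = 9995*(5 + (½)*(⅕)) = 9995*(5 + ⅒) = 9995*(51/10) = 101949/2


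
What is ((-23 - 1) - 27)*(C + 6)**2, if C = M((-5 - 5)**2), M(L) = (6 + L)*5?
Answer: -14652096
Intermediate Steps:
M(L) = 30 + 5*L
C = 530 (C = 30 + 5*(-5 - 5)**2 = 30 + 5*(-10)**2 = 30 + 5*100 = 30 + 500 = 530)
((-23 - 1) - 27)*(C + 6)**2 = ((-23 - 1) - 27)*(530 + 6)**2 = (-24 - 27)*536**2 = -51*287296 = -14652096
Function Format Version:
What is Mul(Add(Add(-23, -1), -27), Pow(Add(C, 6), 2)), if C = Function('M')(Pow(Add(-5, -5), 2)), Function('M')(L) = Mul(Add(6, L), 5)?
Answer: -14652096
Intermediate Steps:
Function('M')(L) = Add(30, Mul(5, L))
C = 530 (C = Add(30, Mul(5, Pow(Add(-5, -5), 2))) = Add(30, Mul(5, Pow(-10, 2))) = Add(30, Mul(5, 100)) = Add(30, 500) = 530)
Mul(Add(Add(-23, -1), -27), Pow(Add(C, 6), 2)) = Mul(Add(Add(-23, -1), -27), Pow(Add(530, 6), 2)) = Mul(Add(-24, -27), Pow(536, 2)) = Mul(-51, 287296) = -14652096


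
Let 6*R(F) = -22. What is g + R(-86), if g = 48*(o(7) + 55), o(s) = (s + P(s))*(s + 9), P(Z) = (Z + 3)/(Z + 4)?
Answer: 287447/33 ≈ 8710.5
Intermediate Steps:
P(Z) = (3 + Z)/(4 + Z)
R(F) = -11/3 (R(F) = (⅙)*(-22) = -11/3)
o(s) = (9 + s)*(s + (3 + s)/(4 + s)) (o(s) = (s + (3 + s)/(4 + s))*(s + 9) = (s + (3 + s)/(4 + s))*(9 + s) = (9 + s)*(s + (3 + s)/(4 + s)))
g = 95856/11 (g = 48*((27 + 7³ + 14*7² + 48*7)/(4 + 7) + 55) = 48*((27 + 343 + 14*49 + 336)/11 + 55) = 48*((27 + 343 + 686 + 336)/11 + 55) = 48*((1/11)*1392 + 55) = 48*(1392/11 + 55) = 48*(1997/11) = 95856/11 ≈ 8714.2)
g + R(-86) = 95856/11 - 11/3 = 287447/33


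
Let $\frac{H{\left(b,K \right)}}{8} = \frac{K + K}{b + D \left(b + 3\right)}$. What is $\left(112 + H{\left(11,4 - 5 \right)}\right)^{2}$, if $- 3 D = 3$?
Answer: $\frac{123904}{9} \approx 13767.0$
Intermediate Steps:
$D = -1$ ($D = \left(- \frac{1}{3}\right) 3 = -1$)
$H{\left(b,K \right)} = - \frac{16 K}{3}$ ($H{\left(b,K \right)} = 8 \frac{K + K}{b - \left(b + 3\right)} = 8 \frac{2 K}{b - \left(3 + b\right)} = 8 \frac{2 K}{-3} = 8 \cdot 2 K \left(- \frac{1}{3}\right) = 8 \left(- \frac{2 K}{3}\right) = - \frac{16 K}{3}$)
$\left(112 + H{\left(11,4 - 5 \right)}\right)^{2} = \left(112 - \frac{16 \left(4 - 5\right)}{3}\right)^{2} = \left(112 - - \frac{16}{3}\right)^{2} = \left(112 + \frac{16}{3}\right)^{2} = \left(\frac{352}{3}\right)^{2} = \frac{123904}{9}$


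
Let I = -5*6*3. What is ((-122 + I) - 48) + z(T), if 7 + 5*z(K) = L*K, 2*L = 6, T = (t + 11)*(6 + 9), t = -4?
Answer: -992/5 ≈ -198.40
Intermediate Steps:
T = 105 (T = (-4 + 11)*(6 + 9) = 7*15 = 105)
L = 3 (L = (½)*6 = 3)
I = -90 (I = -30*3 = -90)
z(K) = -7/5 + 3*K/5 (z(K) = -7/5 + (3*K)/5 = -7/5 + 3*K/5)
((-122 + I) - 48) + z(T) = ((-122 - 90) - 48) + (-7/5 + (⅗)*105) = (-212 - 48) + (-7/5 + 63) = -260 + 308/5 = -992/5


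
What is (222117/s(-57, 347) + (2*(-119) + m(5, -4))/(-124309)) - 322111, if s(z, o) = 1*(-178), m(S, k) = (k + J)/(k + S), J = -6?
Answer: -7154961839231/22127002 ≈ -3.2336e+5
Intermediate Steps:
m(S, k) = (-6 + k)/(S + k) (m(S, k) = (k - 6)/(k + S) = (-6 + k)/(S + k))
s(z, o) = -178
(222117/s(-57, 347) + (2*(-119) + m(5, -4))/(-124309)) - 322111 = (222117/(-178) + (2*(-119) + (-6 - 4)/(5 - 4))/(-124309)) - 322111 = (222117*(-1/178) + (-238 - 10/1)*(-1/124309)) - 322111 = (-222117/178 + (-238 + 1*(-10))*(-1/124309)) - 322111 = (-222117/178 + (-238 - 10)*(-1/124309)) - 322111 = (-222117/178 - 248*(-1/124309)) - 322111 = (-222117/178 + 248/124309) - 322111 = -27611098009/22127002 - 322111 = -7154961839231/22127002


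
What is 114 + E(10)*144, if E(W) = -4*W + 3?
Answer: -5214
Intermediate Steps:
E(W) = 3 - 4*W
114 + E(10)*144 = 114 + (3 - 4*10)*144 = 114 + (3 - 40)*144 = 114 - 37*144 = 114 - 5328 = -5214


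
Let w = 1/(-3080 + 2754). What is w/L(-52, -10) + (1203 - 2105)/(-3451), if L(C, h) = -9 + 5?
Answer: 1179659/4500104 ≈ 0.26214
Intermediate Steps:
L(C, h) = -4
w = -1/326 (w = 1/(-326) = -1/326 ≈ -0.0030675)
w/L(-52, -10) + (1203 - 2105)/(-3451) = -1/326/(-4) + (1203 - 2105)/(-3451) = -1/326*(-¼) - 902*(-1/3451) = 1/1304 + 902/3451 = 1179659/4500104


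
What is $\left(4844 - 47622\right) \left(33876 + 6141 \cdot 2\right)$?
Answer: $-1974546924$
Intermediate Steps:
$\left(4844 - 47622\right) \left(33876 + 6141 \cdot 2\right) = - 42778 \left(33876 + 12282\right) = \left(-42778\right) 46158 = -1974546924$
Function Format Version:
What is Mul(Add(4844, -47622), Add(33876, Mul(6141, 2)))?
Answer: -1974546924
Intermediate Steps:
Mul(Add(4844, -47622), Add(33876, Mul(6141, 2))) = Mul(-42778, Add(33876, 12282)) = Mul(-42778, 46158) = -1974546924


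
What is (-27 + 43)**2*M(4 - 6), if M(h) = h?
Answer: -512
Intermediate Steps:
(-27 + 43)**2*M(4 - 6) = (-27 + 43)**2*(4 - 6) = 16**2*(-2) = 256*(-2) = -512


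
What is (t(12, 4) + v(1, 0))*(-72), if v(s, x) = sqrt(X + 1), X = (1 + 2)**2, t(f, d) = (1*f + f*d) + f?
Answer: -5184 - 72*sqrt(10) ≈ -5411.7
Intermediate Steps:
t(f, d) = 2*f + d*f (t(f, d) = (f + d*f) + f = 2*f + d*f)
X = 9 (X = 3**2 = 9)
v(s, x) = sqrt(10) (v(s, x) = sqrt(9 + 1) = sqrt(10))
(t(12, 4) + v(1, 0))*(-72) = (12*(2 + 4) + sqrt(10))*(-72) = (12*6 + sqrt(10))*(-72) = (72 + sqrt(10))*(-72) = -5184 - 72*sqrt(10)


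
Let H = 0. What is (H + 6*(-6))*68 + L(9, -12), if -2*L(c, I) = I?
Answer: -2442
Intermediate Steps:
L(c, I) = -I/2
(H + 6*(-6))*68 + L(9, -12) = (0 + 6*(-6))*68 - 1/2*(-12) = (0 - 36)*68 + 6 = -36*68 + 6 = -2448 + 6 = -2442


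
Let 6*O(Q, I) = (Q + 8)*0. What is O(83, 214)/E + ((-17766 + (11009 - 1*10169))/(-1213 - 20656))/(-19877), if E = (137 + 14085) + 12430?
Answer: -1302/33437701 ≈ -3.8938e-5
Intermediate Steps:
O(Q, I) = 0 (O(Q, I) = ((Q + 8)*0)/6 = ((8 + Q)*0)/6 = (⅙)*0 = 0)
E = 26652 (E = 14222 + 12430 = 26652)
O(83, 214)/E + ((-17766 + (11009 - 1*10169))/(-1213 - 20656))/(-19877) = 0/26652 + ((-17766 + (11009 - 1*10169))/(-1213 - 20656))/(-19877) = 0*(1/26652) + ((-17766 + (11009 - 10169))/(-21869))*(-1/19877) = 0 + ((-17766 + 840)*(-1/21869))*(-1/19877) = 0 - 16926*(-1/21869)*(-1/19877) = 0 + (16926/21869)*(-1/19877) = 0 - 1302/33437701 = -1302/33437701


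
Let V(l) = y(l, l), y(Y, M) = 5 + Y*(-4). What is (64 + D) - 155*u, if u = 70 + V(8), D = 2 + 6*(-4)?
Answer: -6623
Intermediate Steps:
y(Y, M) = 5 - 4*Y
V(l) = 5 - 4*l
D = -22 (D = 2 - 24 = -22)
u = 43 (u = 70 + (5 - 4*8) = 70 + (5 - 32) = 70 - 27 = 43)
(64 + D) - 155*u = (64 - 22) - 155*43 = 42 - 6665 = -6623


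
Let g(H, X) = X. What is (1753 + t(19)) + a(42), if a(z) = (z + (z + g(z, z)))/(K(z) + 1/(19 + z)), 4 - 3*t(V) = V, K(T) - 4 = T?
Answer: 702046/401 ≈ 1750.7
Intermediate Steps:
K(T) = 4 + T
t(V) = 4/3 - V/3
a(z) = 3*z/(4 + z + 1/(19 + z)) (a(z) = (z + (z + z))/((4 + z) + 1/(19 + z)) = (z + 2*z)/(4 + z + 1/(19 + z)) = (3*z)/(4 + z + 1/(19 + z)) = 3*z/(4 + z + 1/(19 + z)))
(1753 + t(19)) + a(42) = (1753 + (4/3 - ⅓*19)) + 3*42*(19 + 42)/(77 + 42² + 23*42) = (1753 + (4/3 - 19/3)) + 3*42*61/(77 + 1764 + 966) = (1753 - 5) + 3*42*61/2807 = 1748 + 3*42*(1/2807)*61 = 1748 + 1098/401 = 702046/401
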